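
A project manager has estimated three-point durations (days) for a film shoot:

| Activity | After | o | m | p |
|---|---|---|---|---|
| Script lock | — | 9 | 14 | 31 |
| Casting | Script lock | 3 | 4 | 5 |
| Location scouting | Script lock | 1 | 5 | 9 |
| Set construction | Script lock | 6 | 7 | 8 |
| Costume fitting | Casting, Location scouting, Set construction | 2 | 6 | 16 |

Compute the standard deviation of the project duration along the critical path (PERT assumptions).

4.36 days

te_Script lock = (9 + 4·14 + 31)/6 = 96/6 = 16; σ²_Script lock = ((31−9)/6)² = 13.444
te_Casting = (3 + 4·4 + 5)/6 = 24/6 = 4; σ²_Casting = ((5−3)/6)² = 0.111
te_Location scouting = (1 + 4·5 + 9)/6 = 30/6 = 5; σ²_Location scouting = ((9−1)/6)² = 1.778
te_Set construction = (6 + 4·7 + 8)/6 = 42/6 = 7; σ²_Set construction = ((8−6)/6)² = 0.111
te_Costume fitting = (2 + 4·6 + 16)/6 = 42/6 = 7; σ²_Costume fitting = ((16−2)/6)² = 5.444

Forward pass:
ES_Script lock = 0; EF_Script lock = 16
ES_Casting = 16; EF_Casting = 16+4 = 20
ES_Location scouting = 16; EF_Location scouting = 16+5 = 21
ES_Set construction = 16; EF_Set construction = 16+7 = 23
ES_Costume fitting = max(EF_Casting=20, EF_Location scouting=21, EF_Set construction=23) = 23; EF_Costume fitting = 23+7 = 30
Expected project duration μ = 30 days. Critical path: Script lock → Set construction → Costume fitting.

Variance along critical path = 13.444 + 0.111 + 5.444 = 19.000
σ = √19.000 = 4.359 days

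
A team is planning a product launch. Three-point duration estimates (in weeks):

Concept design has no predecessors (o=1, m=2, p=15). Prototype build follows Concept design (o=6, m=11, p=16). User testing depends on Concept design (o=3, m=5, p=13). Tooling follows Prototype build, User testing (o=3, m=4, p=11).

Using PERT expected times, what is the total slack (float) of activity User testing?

5 weeks

te_Concept design = (1 + 4·2 + 15)/6 = 24/6 = 4
te_Prototype build = (6 + 4·11 + 16)/6 = 66/6 = 11
te_User testing = (3 + 4·5 + 13)/6 = 36/6 = 6
te_Tooling = (3 + 4·4 + 11)/6 = 30/6 = 5

Forward pass:
ES_Concept design = 0; EF_Concept design = 4
ES_Prototype build = 4; EF_Prototype build = 4+11 = 15
ES_User testing = 4; EF_User testing = 4+6 = 10
ES_Tooling = max(EF_Prototype build=15, EF_User testing=10) = 15; EF_Tooling = 15+5 = 20
Expected project duration μ = 20 weeks. Critical path: Concept design → Prototype build → Tooling.

Backward pass:
LF_Tooling = 20; LS_Tooling = 20−5 = 15
LF_User testing = LS_Tooling = 15; LS_User testing = 15−6 = 9
LF_Prototype build = LS_Tooling = 15; LS_Prototype build = 15−11 = 4
LF_Concept design = min(LS_Prototype build=4, LS_User testing=9) = 4; LS_Concept design = 4−4 = 0
Slack_User testing = LS_User testing − ES_User testing = 9 − 4 = 5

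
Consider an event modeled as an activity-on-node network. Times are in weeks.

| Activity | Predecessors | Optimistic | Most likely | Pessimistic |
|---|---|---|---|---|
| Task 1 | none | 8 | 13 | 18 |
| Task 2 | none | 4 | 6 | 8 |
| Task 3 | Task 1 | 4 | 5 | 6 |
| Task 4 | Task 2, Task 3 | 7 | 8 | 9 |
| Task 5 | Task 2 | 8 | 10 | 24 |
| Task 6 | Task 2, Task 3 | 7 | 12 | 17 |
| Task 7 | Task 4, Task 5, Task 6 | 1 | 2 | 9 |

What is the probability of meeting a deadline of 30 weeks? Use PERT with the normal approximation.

te_Task 1 = (8 + 4·13 + 18)/6 = 78/6 = 13; σ²_Task 1 = ((18−8)/6)² = 2.778
te_Task 2 = (4 + 4·6 + 8)/6 = 36/6 = 6; σ²_Task 2 = ((8−4)/6)² = 0.444
te_Task 3 = (4 + 4·5 + 6)/6 = 30/6 = 5; σ²_Task 3 = ((6−4)/6)² = 0.111
te_Task 4 = (7 + 4·8 + 9)/6 = 48/6 = 8; σ²_Task 4 = ((9−7)/6)² = 0.111
te_Task 5 = (8 + 4·10 + 24)/6 = 72/6 = 12; σ²_Task 5 = ((24−8)/6)² = 7.111
te_Task 6 = (7 + 4·12 + 17)/6 = 72/6 = 12; σ²_Task 6 = ((17−7)/6)² = 2.778
te_Task 7 = (1 + 4·2 + 9)/6 = 18/6 = 3; σ²_Task 7 = ((9−1)/6)² = 1.778

Forward pass:
ES_Task 1 = 0; EF_Task 1 = 13
ES_Task 2 = 0; EF_Task 2 = 6
ES_Task 3 = 13; EF_Task 3 = 13+5 = 18
ES_Task 4 = max(EF_Task 2=6, EF_Task 3=18) = 18; EF_Task 4 = 18+8 = 26
ES_Task 5 = 6; EF_Task 5 = 6+12 = 18
ES_Task 6 = max(EF_Task 2=6, EF_Task 3=18) = 18; EF_Task 6 = 18+12 = 30
ES_Task 7 = max(EF_Task 4=26, EF_Task 5=18, EF_Task 6=30) = 30; EF_Task 7 = 30+3 = 33
Expected project duration μ = 33 weeks. Critical path: Task 1 → Task 3 → Task 6 → Task 7.

Variance along critical path = 2.778 + 0.111 + 2.778 + 1.778 = 7.444; σ = √7.444 = 2.728 weeks.
Z = (30 − 33) / 2.728 = -1.100
P(T ≤ 30) = Φ(-1.100) ≈ 0.136

0.136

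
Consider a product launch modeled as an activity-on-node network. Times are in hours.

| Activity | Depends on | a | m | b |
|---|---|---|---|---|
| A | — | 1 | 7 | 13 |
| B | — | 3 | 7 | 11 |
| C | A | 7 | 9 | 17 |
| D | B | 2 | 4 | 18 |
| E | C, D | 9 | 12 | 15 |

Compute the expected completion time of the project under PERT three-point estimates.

te_A = (1 + 4·7 + 13)/6 = 42/6 = 7
te_B = (3 + 4·7 + 11)/6 = 42/6 = 7
te_C = (7 + 4·9 + 17)/6 = 60/6 = 10
te_D = (2 + 4·4 + 18)/6 = 36/6 = 6
te_E = (9 + 4·12 + 15)/6 = 72/6 = 12

Forward pass:
ES_A = 0; EF_A = 7
ES_B = 0; EF_B = 7
ES_C = 7; EF_C = 7+10 = 17
ES_D = 7; EF_D = 7+6 = 13
ES_E = max(EF_C=17, EF_D=13) = 17; EF_E = 17+12 = 29
Expected project duration μ = 29 hours. Critical path: A → C → E.

29 hours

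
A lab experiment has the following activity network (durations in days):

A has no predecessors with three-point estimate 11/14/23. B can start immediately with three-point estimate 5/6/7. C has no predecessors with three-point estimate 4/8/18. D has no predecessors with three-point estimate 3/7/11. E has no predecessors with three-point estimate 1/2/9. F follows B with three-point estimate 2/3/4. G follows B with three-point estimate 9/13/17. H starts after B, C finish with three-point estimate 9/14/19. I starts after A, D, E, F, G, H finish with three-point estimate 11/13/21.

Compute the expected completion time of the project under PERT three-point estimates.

te_A = (11 + 4·14 + 23)/6 = 90/6 = 15
te_B = (5 + 4·6 + 7)/6 = 36/6 = 6
te_C = (4 + 4·8 + 18)/6 = 54/6 = 9
te_D = (3 + 4·7 + 11)/6 = 42/6 = 7
te_E = (1 + 4·2 + 9)/6 = 18/6 = 3
te_F = (2 + 4·3 + 4)/6 = 18/6 = 3
te_G = (9 + 4·13 + 17)/6 = 78/6 = 13
te_H = (9 + 4·14 + 19)/6 = 84/6 = 14
te_I = (11 + 4·13 + 21)/6 = 84/6 = 14

Forward pass:
ES_A = 0; EF_A = 15
ES_B = 0; EF_B = 6
ES_C = 0; EF_C = 9
ES_D = 0; EF_D = 7
ES_E = 0; EF_E = 3
ES_F = 6; EF_F = 6+3 = 9
ES_G = 6; EF_G = 6+13 = 19
ES_H = max(EF_B=6, EF_C=9) = 9; EF_H = 9+14 = 23
ES_I = max(EF_A=15, EF_D=7, EF_E=3, EF_F=9, EF_G=19, EF_H=23) = 23; EF_I = 23+14 = 37
Expected project duration μ = 37 days. Critical path: C → H → I.

37 days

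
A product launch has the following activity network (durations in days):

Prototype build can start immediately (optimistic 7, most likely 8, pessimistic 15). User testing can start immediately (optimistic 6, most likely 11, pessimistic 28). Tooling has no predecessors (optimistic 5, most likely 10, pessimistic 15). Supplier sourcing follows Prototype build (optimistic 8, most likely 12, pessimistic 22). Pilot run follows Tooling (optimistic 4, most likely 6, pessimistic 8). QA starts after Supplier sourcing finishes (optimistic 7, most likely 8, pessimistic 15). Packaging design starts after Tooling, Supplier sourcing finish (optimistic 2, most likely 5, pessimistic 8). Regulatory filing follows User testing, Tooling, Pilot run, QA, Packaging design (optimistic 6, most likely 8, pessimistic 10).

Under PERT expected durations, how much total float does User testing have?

te_Prototype build = (7 + 4·8 + 15)/6 = 54/6 = 9
te_User testing = (6 + 4·11 + 28)/6 = 78/6 = 13
te_Tooling = (5 + 4·10 + 15)/6 = 60/6 = 10
te_Supplier sourcing = (8 + 4·12 + 22)/6 = 78/6 = 13
te_Pilot run = (4 + 4·6 + 8)/6 = 36/6 = 6
te_QA = (7 + 4·8 + 15)/6 = 54/6 = 9
te_Packaging design = (2 + 4·5 + 8)/6 = 30/6 = 5
te_Regulatory filing = (6 + 4·8 + 10)/6 = 48/6 = 8

Forward pass:
ES_Prototype build = 0; EF_Prototype build = 9
ES_User testing = 0; EF_User testing = 13
ES_Tooling = 0; EF_Tooling = 10
ES_Supplier sourcing = 9; EF_Supplier sourcing = 9+13 = 22
ES_Pilot run = 10; EF_Pilot run = 10+6 = 16
ES_QA = 22; EF_QA = 22+9 = 31
ES_Packaging design = max(EF_Tooling=10, EF_Supplier sourcing=22) = 22; EF_Packaging design = 22+5 = 27
ES_Regulatory filing = max(EF_User testing=13, EF_Tooling=10, EF_Pilot run=16, EF_QA=31, EF_Packaging design=27) = 31; EF_Regulatory filing = 31+8 = 39
Expected project duration μ = 39 days. Critical path: Prototype build → Supplier sourcing → QA → Regulatory filing.

Backward pass:
LF_Regulatory filing = 39; LS_Regulatory filing = 39−8 = 31
LF_Packaging design = LS_Regulatory filing = 31; LS_Packaging design = 31−5 = 26
LF_QA = LS_Regulatory filing = 31; LS_QA = 31−9 = 22
LF_Pilot run = LS_Regulatory filing = 31; LS_Pilot run = 31−6 = 25
LF_Supplier sourcing = min(LS_QA=22, LS_Packaging design=26) = 22; LS_Supplier sourcing = 22−13 = 9
LF_Tooling = min(LS_Pilot run=25, LS_Packaging design=26, LS_Regulatory filing=31) = 25; LS_Tooling = 25−10 = 15
LF_User testing = LS_Regulatory filing = 31; LS_User testing = 31−13 = 18
LF_Prototype build = LS_Supplier sourcing = 9; LS_Prototype build = 9−9 = 0
Slack_User testing = LS_User testing − ES_User testing = 18 − 0 = 18

18 days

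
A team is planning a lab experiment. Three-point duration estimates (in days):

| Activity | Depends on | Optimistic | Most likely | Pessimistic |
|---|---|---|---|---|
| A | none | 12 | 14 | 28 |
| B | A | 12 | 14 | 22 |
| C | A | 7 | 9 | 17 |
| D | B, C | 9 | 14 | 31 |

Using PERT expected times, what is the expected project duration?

47 days

te_A = (12 + 4·14 + 28)/6 = 96/6 = 16
te_B = (12 + 4·14 + 22)/6 = 90/6 = 15
te_C = (7 + 4·9 + 17)/6 = 60/6 = 10
te_D = (9 + 4·14 + 31)/6 = 96/6 = 16

Forward pass:
ES_A = 0; EF_A = 16
ES_B = 16; EF_B = 16+15 = 31
ES_C = 16; EF_C = 16+10 = 26
ES_D = max(EF_B=31, EF_C=26) = 31; EF_D = 31+16 = 47
Expected project duration μ = 47 days. Critical path: A → B → D.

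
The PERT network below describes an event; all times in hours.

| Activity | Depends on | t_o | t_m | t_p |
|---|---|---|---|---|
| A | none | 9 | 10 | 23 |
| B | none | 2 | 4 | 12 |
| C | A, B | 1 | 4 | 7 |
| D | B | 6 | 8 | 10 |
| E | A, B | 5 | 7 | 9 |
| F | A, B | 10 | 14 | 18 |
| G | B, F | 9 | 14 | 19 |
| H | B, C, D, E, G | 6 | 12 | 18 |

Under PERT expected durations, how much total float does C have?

24 hours

te_A = (9 + 4·10 + 23)/6 = 72/6 = 12
te_B = (2 + 4·4 + 12)/6 = 30/6 = 5
te_C = (1 + 4·4 + 7)/6 = 24/6 = 4
te_D = (6 + 4·8 + 10)/6 = 48/6 = 8
te_E = (5 + 4·7 + 9)/6 = 42/6 = 7
te_F = (10 + 4·14 + 18)/6 = 84/6 = 14
te_G = (9 + 4·14 + 19)/6 = 84/6 = 14
te_H = (6 + 4·12 + 18)/6 = 72/6 = 12

Forward pass:
ES_A = 0; EF_A = 12
ES_B = 0; EF_B = 5
ES_C = max(EF_A=12, EF_B=5) = 12; EF_C = 12+4 = 16
ES_D = 5; EF_D = 5+8 = 13
ES_E = max(EF_A=12, EF_B=5) = 12; EF_E = 12+7 = 19
ES_F = max(EF_A=12, EF_B=5) = 12; EF_F = 12+14 = 26
ES_G = max(EF_B=5, EF_F=26) = 26; EF_G = 26+14 = 40
ES_H = max(EF_B=5, EF_C=16, EF_D=13, EF_E=19, EF_G=40) = 40; EF_H = 40+12 = 52
Expected project duration μ = 52 hours. Critical path: A → F → G → H.

Backward pass:
LF_H = 52; LS_H = 52−12 = 40
LF_G = LS_H = 40; LS_G = 40−14 = 26
LF_F = LS_G = 26; LS_F = 26−14 = 12
LF_E = LS_H = 40; LS_E = 40−7 = 33
LF_D = LS_H = 40; LS_D = 40−8 = 32
LF_C = LS_H = 40; LS_C = 40−4 = 36
LF_B = min(LS_C=36, LS_D=32, LS_E=33, LS_F=12, LS_G=26, LS_H=40) = 12; LS_B = 12−5 = 7
LF_A = min(LS_C=36, LS_E=33, LS_F=12) = 12; LS_A = 12−12 = 0
Slack_C = LS_C − ES_C = 36 − 12 = 24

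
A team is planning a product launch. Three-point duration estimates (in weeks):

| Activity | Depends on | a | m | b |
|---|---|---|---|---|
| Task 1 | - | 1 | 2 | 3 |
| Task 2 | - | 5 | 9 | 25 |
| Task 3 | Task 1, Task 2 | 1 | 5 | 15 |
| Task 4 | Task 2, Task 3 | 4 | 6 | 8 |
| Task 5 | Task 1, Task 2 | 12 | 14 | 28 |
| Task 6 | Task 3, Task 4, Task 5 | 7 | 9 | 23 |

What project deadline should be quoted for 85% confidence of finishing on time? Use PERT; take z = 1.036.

43.2 weeks

te_Task 1 = (1 + 4·2 + 3)/6 = 12/6 = 2; σ²_Task 1 = ((3−1)/6)² = 0.111
te_Task 2 = (5 + 4·9 + 25)/6 = 66/6 = 11; σ²_Task 2 = ((25−5)/6)² = 11.111
te_Task 3 = (1 + 4·5 + 15)/6 = 36/6 = 6; σ²_Task 3 = ((15−1)/6)² = 5.444
te_Task 4 = (4 + 4·6 + 8)/6 = 36/6 = 6; σ²_Task 4 = ((8−4)/6)² = 0.444
te_Task 5 = (12 + 4·14 + 28)/6 = 96/6 = 16; σ²_Task 5 = ((28−12)/6)² = 7.111
te_Task 6 = (7 + 4·9 + 23)/6 = 66/6 = 11; σ²_Task 6 = ((23−7)/6)² = 7.111

Forward pass:
ES_Task 1 = 0; EF_Task 1 = 2
ES_Task 2 = 0; EF_Task 2 = 11
ES_Task 3 = max(EF_Task 1=2, EF_Task 2=11) = 11; EF_Task 3 = 11+6 = 17
ES_Task 4 = max(EF_Task 2=11, EF_Task 3=17) = 17; EF_Task 4 = 17+6 = 23
ES_Task 5 = max(EF_Task 1=2, EF_Task 2=11) = 11; EF_Task 5 = 11+16 = 27
ES_Task 6 = max(EF_Task 3=17, EF_Task 4=23, EF_Task 5=27) = 27; EF_Task 6 = 27+11 = 38
Expected project duration μ = 38 weeks. Critical path: Task 2 → Task 5 → Task 6.

Variance along critical path = 11.111 + 7.111 + 7.111 = 25.333; σ = 5.033 weeks.
D = μ + z·σ = 38 + 1.036·5.033 = 43.2 weeks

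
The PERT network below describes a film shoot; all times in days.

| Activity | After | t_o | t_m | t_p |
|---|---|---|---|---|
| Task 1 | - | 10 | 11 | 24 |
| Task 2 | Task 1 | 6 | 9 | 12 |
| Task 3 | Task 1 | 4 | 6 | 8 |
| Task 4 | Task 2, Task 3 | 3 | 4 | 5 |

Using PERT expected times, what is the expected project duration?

te_Task 1 = (10 + 4·11 + 24)/6 = 78/6 = 13
te_Task 2 = (6 + 4·9 + 12)/6 = 54/6 = 9
te_Task 3 = (4 + 4·6 + 8)/6 = 36/6 = 6
te_Task 4 = (3 + 4·4 + 5)/6 = 24/6 = 4

Forward pass:
ES_Task 1 = 0; EF_Task 1 = 13
ES_Task 2 = 13; EF_Task 2 = 13+9 = 22
ES_Task 3 = 13; EF_Task 3 = 13+6 = 19
ES_Task 4 = max(EF_Task 2=22, EF_Task 3=19) = 22; EF_Task 4 = 22+4 = 26
Expected project duration μ = 26 days. Critical path: Task 1 → Task 2 → Task 4.

26 days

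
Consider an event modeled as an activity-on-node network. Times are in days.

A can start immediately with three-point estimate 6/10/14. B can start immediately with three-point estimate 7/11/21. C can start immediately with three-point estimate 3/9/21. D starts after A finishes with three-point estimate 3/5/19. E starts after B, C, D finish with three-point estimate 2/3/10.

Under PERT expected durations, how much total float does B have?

te_A = (6 + 4·10 + 14)/6 = 60/6 = 10
te_B = (7 + 4·11 + 21)/6 = 72/6 = 12
te_C = (3 + 4·9 + 21)/6 = 60/6 = 10
te_D = (3 + 4·5 + 19)/6 = 42/6 = 7
te_E = (2 + 4·3 + 10)/6 = 24/6 = 4

Forward pass:
ES_A = 0; EF_A = 10
ES_B = 0; EF_B = 12
ES_C = 0; EF_C = 10
ES_D = 10; EF_D = 10+7 = 17
ES_E = max(EF_B=12, EF_C=10, EF_D=17) = 17; EF_E = 17+4 = 21
Expected project duration μ = 21 days. Critical path: A → D → E.

Backward pass:
LF_E = 21; LS_E = 21−4 = 17
LF_D = LS_E = 17; LS_D = 17−7 = 10
LF_C = LS_E = 17; LS_C = 17−10 = 7
LF_B = LS_E = 17; LS_B = 17−12 = 5
LF_A = LS_D = 10; LS_A = 10−10 = 0
Slack_B = LS_B − ES_B = 5 − 0 = 5

5 days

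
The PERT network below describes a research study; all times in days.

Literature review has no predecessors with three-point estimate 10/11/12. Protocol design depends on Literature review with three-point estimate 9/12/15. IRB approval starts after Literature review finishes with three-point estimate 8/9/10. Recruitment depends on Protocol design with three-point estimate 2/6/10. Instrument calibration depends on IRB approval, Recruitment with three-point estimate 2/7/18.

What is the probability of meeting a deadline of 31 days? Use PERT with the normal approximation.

0.029

te_Literature review = (10 + 4·11 + 12)/6 = 66/6 = 11; σ²_Literature review = ((12−10)/6)² = 0.111
te_Protocol design = (9 + 4·12 + 15)/6 = 72/6 = 12; σ²_Protocol design = ((15−9)/6)² = 1.000
te_IRB approval = (8 + 4·9 + 10)/6 = 54/6 = 9; σ²_IRB approval = ((10−8)/6)² = 0.111
te_Recruitment = (2 + 4·6 + 10)/6 = 36/6 = 6; σ²_Recruitment = ((10−2)/6)² = 1.778
te_Instrument calibration = (2 + 4·7 + 18)/6 = 48/6 = 8; σ²_Instrument calibration = ((18−2)/6)² = 7.111

Forward pass:
ES_Literature review = 0; EF_Literature review = 11
ES_Protocol design = 11; EF_Protocol design = 11+12 = 23
ES_IRB approval = 11; EF_IRB approval = 11+9 = 20
ES_Recruitment = 23; EF_Recruitment = 23+6 = 29
ES_Instrument calibration = max(EF_IRB approval=20, EF_Recruitment=29) = 29; EF_Instrument calibration = 29+8 = 37
Expected project duration μ = 37 days. Critical path: Literature review → Protocol design → Recruitment → Instrument calibration.

Variance along critical path = 0.111 + 1.000 + 1.778 + 7.111 = 10.000; σ = √10.000 = 3.162 days.
Z = (31 − 37) / 3.162 = -1.897
P(T ≤ 31) = Φ(-1.897) ≈ 0.029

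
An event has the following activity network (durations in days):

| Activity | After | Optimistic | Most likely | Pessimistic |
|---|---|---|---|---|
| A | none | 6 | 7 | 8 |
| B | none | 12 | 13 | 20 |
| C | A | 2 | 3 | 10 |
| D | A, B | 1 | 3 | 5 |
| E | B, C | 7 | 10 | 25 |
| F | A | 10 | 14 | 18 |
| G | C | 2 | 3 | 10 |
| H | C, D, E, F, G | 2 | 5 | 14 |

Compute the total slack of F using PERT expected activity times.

te_A = (6 + 4·7 + 8)/6 = 42/6 = 7
te_B = (12 + 4·13 + 20)/6 = 84/6 = 14
te_C = (2 + 4·3 + 10)/6 = 24/6 = 4
te_D = (1 + 4·3 + 5)/6 = 18/6 = 3
te_E = (7 + 4·10 + 25)/6 = 72/6 = 12
te_F = (10 + 4·14 + 18)/6 = 84/6 = 14
te_G = (2 + 4·3 + 10)/6 = 24/6 = 4
te_H = (2 + 4·5 + 14)/6 = 36/6 = 6

Forward pass:
ES_A = 0; EF_A = 7
ES_B = 0; EF_B = 14
ES_C = 7; EF_C = 7+4 = 11
ES_D = max(EF_A=7, EF_B=14) = 14; EF_D = 14+3 = 17
ES_E = max(EF_B=14, EF_C=11) = 14; EF_E = 14+12 = 26
ES_F = 7; EF_F = 7+14 = 21
ES_G = 11; EF_G = 11+4 = 15
ES_H = max(EF_C=11, EF_D=17, EF_E=26, EF_F=21, EF_G=15) = 26; EF_H = 26+6 = 32
Expected project duration μ = 32 days. Critical path: B → E → H.

Backward pass:
LF_H = 32; LS_H = 32−6 = 26
LF_G = LS_H = 26; LS_G = 26−4 = 22
LF_F = LS_H = 26; LS_F = 26−14 = 12
LF_E = LS_H = 26; LS_E = 26−12 = 14
LF_D = LS_H = 26; LS_D = 26−3 = 23
LF_C = min(LS_E=14, LS_G=22, LS_H=26) = 14; LS_C = 14−4 = 10
LF_B = min(LS_D=23, LS_E=14) = 14; LS_B = 14−14 = 0
LF_A = min(LS_C=10, LS_D=23, LS_F=12) = 10; LS_A = 10−7 = 3
Slack_F = LS_F − ES_F = 12 − 7 = 5

5 days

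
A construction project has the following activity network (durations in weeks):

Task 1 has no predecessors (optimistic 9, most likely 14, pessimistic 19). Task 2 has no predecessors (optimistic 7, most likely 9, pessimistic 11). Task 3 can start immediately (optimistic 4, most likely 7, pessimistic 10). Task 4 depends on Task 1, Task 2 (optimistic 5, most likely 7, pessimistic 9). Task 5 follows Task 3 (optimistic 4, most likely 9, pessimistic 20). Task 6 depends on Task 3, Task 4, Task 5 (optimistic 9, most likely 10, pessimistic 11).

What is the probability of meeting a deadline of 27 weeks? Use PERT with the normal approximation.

te_Task 1 = (9 + 4·14 + 19)/6 = 84/6 = 14; σ²_Task 1 = ((19−9)/6)² = 2.778
te_Task 2 = (7 + 4·9 + 11)/6 = 54/6 = 9; σ²_Task 2 = ((11−7)/6)² = 0.444
te_Task 3 = (4 + 4·7 + 10)/6 = 42/6 = 7; σ²_Task 3 = ((10−4)/6)² = 1.000
te_Task 4 = (5 + 4·7 + 9)/6 = 42/6 = 7; σ²_Task 4 = ((9−5)/6)² = 0.444
te_Task 5 = (4 + 4·9 + 20)/6 = 60/6 = 10; σ²_Task 5 = ((20−4)/6)² = 7.111
te_Task 6 = (9 + 4·10 + 11)/6 = 60/6 = 10; σ²_Task 6 = ((11−9)/6)² = 0.111

Forward pass:
ES_Task 1 = 0; EF_Task 1 = 14
ES_Task 2 = 0; EF_Task 2 = 9
ES_Task 3 = 0; EF_Task 3 = 7
ES_Task 4 = max(EF_Task 1=14, EF_Task 2=9) = 14; EF_Task 4 = 14+7 = 21
ES_Task 5 = 7; EF_Task 5 = 7+10 = 17
ES_Task 6 = max(EF_Task 3=7, EF_Task 4=21, EF_Task 5=17) = 21; EF_Task 6 = 21+10 = 31
Expected project duration μ = 31 weeks. Critical path: Task 1 → Task 4 → Task 6.

Variance along critical path = 2.778 + 0.444 + 0.111 = 3.333; σ = √3.333 = 1.826 weeks.
Z = (27 − 31) / 1.826 = -2.191
P(T ≤ 27) = Φ(-2.191) ≈ 0.014

0.014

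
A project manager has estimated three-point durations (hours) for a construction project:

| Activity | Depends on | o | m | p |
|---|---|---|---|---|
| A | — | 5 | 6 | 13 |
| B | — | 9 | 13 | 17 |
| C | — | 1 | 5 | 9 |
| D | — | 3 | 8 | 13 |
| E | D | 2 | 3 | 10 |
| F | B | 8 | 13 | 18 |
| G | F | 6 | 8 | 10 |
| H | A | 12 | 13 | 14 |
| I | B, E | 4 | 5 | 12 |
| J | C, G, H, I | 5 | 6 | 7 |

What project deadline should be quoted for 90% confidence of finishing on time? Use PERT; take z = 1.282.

42.9 hours

te_A = (5 + 4·6 + 13)/6 = 42/6 = 7; σ²_A = ((13−5)/6)² = 1.778
te_B = (9 + 4·13 + 17)/6 = 78/6 = 13; σ²_B = ((17−9)/6)² = 1.778
te_C = (1 + 4·5 + 9)/6 = 30/6 = 5; σ²_C = ((9−1)/6)² = 1.778
te_D = (3 + 4·8 + 13)/6 = 48/6 = 8; σ²_D = ((13−3)/6)² = 2.778
te_E = (2 + 4·3 + 10)/6 = 24/6 = 4; σ²_E = ((10−2)/6)² = 1.778
te_F = (8 + 4·13 + 18)/6 = 78/6 = 13; σ²_F = ((18−8)/6)² = 2.778
te_G = (6 + 4·8 + 10)/6 = 48/6 = 8; σ²_G = ((10−6)/6)² = 0.444
te_H = (12 + 4·13 + 14)/6 = 78/6 = 13; σ²_H = ((14−12)/6)² = 0.111
te_I = (4 + 4·5 + 12)/6 = 36/6 = 6; σ²_I = ((12−4)/6)² = 1.778
te_J = (5 + 4·6 + 7)/6 = 36/6 = 6; σ²_J = ((7−5)/6)² = 0.111

Forward pass:
ES_A = 0; EF_A = 7
ES_B = 0; EF_B = 13
ES_C = 0; EF_C = 5
ES_D = 0; EF_D = 8
ES_E = 8; EF_E = 8+4 = 12
ES_F = 13; EF_F = 13+13 = 26
ES_G = 26; EF_G = 26+8 = 34
ES_H = 7; EF_H = 7+13 = 20
ES_I = max(EF_B=13, EF_E=12) = 13; EF_I = 13+6 = 19
ES_J = max(EF_C=5, EF_G=34, EF_H=20, EF_I=19) = 34; EF_J = 34+6 = 40
Expected project duration μ = 40 hours. Critical path: B → F → G → J.

Variance along critical path = 1.778 + 2.778 + 0.444 + 0.111 = 5.111; σ = 2.261 hours.
D = μ + z·σ = 40 + 1.282·2.261 = 42.9 hours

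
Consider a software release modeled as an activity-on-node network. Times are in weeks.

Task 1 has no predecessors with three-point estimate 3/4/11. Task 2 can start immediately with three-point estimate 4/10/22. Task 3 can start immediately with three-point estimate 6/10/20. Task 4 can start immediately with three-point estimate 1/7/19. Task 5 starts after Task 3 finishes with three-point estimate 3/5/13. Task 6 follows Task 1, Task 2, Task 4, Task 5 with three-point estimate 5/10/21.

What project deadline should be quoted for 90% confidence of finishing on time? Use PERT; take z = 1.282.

te_Task 1 = (3 + 4·4 + 11)/6 = 30/6 = 5; σ²_Task 1 = ((11−3)/6)² = 1.778
te_Task 2 = (4 + 4·10 + 22)/6 = 66/6 = 11; σ²_Task 2 = ((22−4)/6)² = 9.000
te_Task 3 = (6 + 4·10 + 20)/6 = 66/6 = 11; σ²_Task 3 = ((20−6)/6)² = 5.444
te_Task 4 = (1 + 4·7 + 19)/6 = 48/6 = 8; σ²_Task 4 = ((19−1)/6)² = 9.000
te_Task 5 = (3 + 4·5 + 13)/6 = 36/6 = 6; σ²_Task 5 = ((13−3)/6)² = 2.778
te_Task 6 = (5 + 4·10 + 21)/6 = 66/6 = 11; σ²_Task 6 = ((21−5)/6)² = 7.111

Forward pass:
ES_Task 1 = 0; EF_Task 1 = 5
ES_Task 2 = 0; EF_Task 2 = 11
ES_Task 3 = 0; EF_Task 3 = 11
ES_Task 4 = 0; EF_Task 4 = 8
ES_Task 5 = 11; EF_Task 5 = 11+6 = 17
ES_Task 6 = max(EF_Task 1=5, EF_Task 2=11, EF_Task 4=8, EF_Task 5=17) = 17; EF_Task 6 = 17+11 = 28
Expected project duration μ = 28 weeks. Critical path: Task 3 → Task 5 → Task 6.

Variance along critical path = 5.444 + 2.778 + 7.111 = 15.333; σ = 3.916 weeks.
D = μ + z·σ = 28 + 1.282·3.916 = 33.0 weeks

33.0 weeks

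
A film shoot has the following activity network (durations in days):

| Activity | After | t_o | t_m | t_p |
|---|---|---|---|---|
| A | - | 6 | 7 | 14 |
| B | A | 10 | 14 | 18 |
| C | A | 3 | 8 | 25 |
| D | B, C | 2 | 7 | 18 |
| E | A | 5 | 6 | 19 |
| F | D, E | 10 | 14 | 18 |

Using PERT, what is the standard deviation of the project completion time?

3.53 days

te_A = (6 + 4·7 + 14)/6 = 48/6 = 8; σ²_A = ((14−6)/6)² = 1.778
te_B = (10 + 4·14 + 18)/6 = 84/6 = 14; σ²_B = ((18−10)/6)² = 1.778
te_C = (3 + 4·8 + 25)/6 = 60/6 = 10; σ²_C = ((25−3)/6)² = 13.444
te_D = (2 + 4·7 + 18)/6 = 48/6 = 8; σ²_D = ((18−2)/6)² = 7.111
te_E = (5 + 4·6 + 19)/6 = 48/6 = 8; σ²_E = ((19−5)/6)² = 5.444
te_F = (10 + 4·14 + 18)/6 = 84/6 = 14; σ²_F = ((18−10)/6)² = 1.778

Forward pass:
ES_A = 0; EF_A = 8
ES_B = 8; EF_B = 8+14 = 22
ES_C = 8; EF_C = 8+10 = 18
ES_D = max(EF_B=22, EF_C=18) = 22; EF_D = 22+8 = 30
ES_E = 8; EF_E = 8+8 = 16
ES_F = max(EF_D=30, EF_E=16) = 30; EF_F = 30+14 = 44
Expected project duration μ = 44 days. Critical path: A → B → D → F.

Variance along critical path = 1.778 + 1.778 + 7.111 + 1.778 = 12.444
σ = √12.444 = 3.528 days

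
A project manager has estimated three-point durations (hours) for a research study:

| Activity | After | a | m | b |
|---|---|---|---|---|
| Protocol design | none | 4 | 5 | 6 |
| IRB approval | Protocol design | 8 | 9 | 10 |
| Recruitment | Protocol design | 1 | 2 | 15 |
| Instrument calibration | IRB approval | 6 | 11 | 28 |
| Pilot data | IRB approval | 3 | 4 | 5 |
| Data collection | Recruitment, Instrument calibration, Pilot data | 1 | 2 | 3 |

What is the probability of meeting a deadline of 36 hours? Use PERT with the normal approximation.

te_Protocol design = (4 + 4·5 + 6)/6 = 30/6 = 5; σ²_Protocol design = ((6−4)/6)² = 0.111
te_IRB approval = (8 + 4·9 + 10)/6 = 54/6 = 9; σ²_IRB approval = ((10−8)/6)² = 0.111
te_Recruitment = (1 + 4·2 + 15)/6 = 24/6 = 4; σ²_Recruitment = ((15−1)/6)² = 5.444
te_Instrument calibration = (6 + 4·11 + 28)/6 = 78/6 = 13; σ²_Instrument calibration = ((28−6)/6)² = 13.444
te_Pilot data = (3 + 4·4 + 5)/6 = 24/6 = 4; σ²_Pilot data = ((5−3)/6)² = 0.111
te_Data collection = (1 + 4·2 + 3)/6 = 12/6 = 2; σ²_Data collection = ((3−1)/6)² = 0.111

Forward pass:
ES_Protocol design = 0; EF_Protocol design = 5
ES_IRB approval = 5; EF_IRB approval = 5+9 = 14
ES_Recruitment = 5; EF_Recruitment = 5+4 = 9
ES_Instrument calibration = 14; EF_Instrument calibration = 14+13 = 27
ES_Pilot data = 14; EF_Pilot data = 14+4 = 18
ES_Data collection = max(EF_Recruitment=9, EF_Instrument calibration=27, EF_Pilot data=18) = 27; EF_Data collection = 27+2 = 29
Expected project duration μ = 29 hours. Critical path: Protocol design → IRB approval → Instrument calibration → Data collection.

Variance along critical path = 0.111 + 0.111 + 13.444 + 0.111 = 13.778; σ = √13.778 = 3.712 hours.
Z = (36 − 29) / 3.712 = 1.886
P(T ≤ 36) = Φ(1.886) ≈ 0.970

0.970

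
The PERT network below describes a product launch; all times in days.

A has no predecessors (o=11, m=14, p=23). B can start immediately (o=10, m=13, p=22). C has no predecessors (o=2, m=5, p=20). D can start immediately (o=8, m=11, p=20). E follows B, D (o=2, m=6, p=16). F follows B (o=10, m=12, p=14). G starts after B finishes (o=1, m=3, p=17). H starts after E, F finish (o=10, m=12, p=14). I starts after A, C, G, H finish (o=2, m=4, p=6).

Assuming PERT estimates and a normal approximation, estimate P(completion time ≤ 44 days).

0.807

te_A = (11 + 4·14 + 23)/6 = 90/6 = 15; σ²_A = ((23−11)/6)² = 4.000
te_B = (10 + 4·13 + 22)/6 = 84/6 = 14; σ²_B = ((22−10)/6)² = 4.000
te_C = (2 + 4·5 + 20)/6 = 42/6 = 7; σ²_C = ((20−2)/6)² = 9.000
te_D = (8 + 4·11 + 20)/6 = 72/6 = 12; σ²_D = ((20−8)/6)² = 4.000
te_E = (2 + 4·6 + 16)/6 = 42/6 = 7; σ²_E = ((16−2)/6)² = 5.444
te_F = (10 + 4·12 + 14)/6 = 72/6 = 12; σ²_F = ((14−10)/6)² = 0.444
te_G = (1 + 4·3 + 17)/6 = 30/6 = 5; σ²_G = ((17−1)/6)² = 7.111
te_H = (10 + 4·12 + 14)/6 = 72/6 = 12; σ²_H = ((14−10)/6)² = 0.444
te_I = (2 + 4·4 + 6)/6 = 24/6 = 4; σ²_I = ((6−2)/6)² = 0.444

Forward pass:
ES_A = 0; EF_A = 15
ES_B = 0; EF_B = 14
ES_C = 0; EF_C = 7
ES_D = 0; EF_D = 12
ES_E = max(EF_B=14, EF_D=12) = 14; EF_E = 14+7 = 21
ES_F = 14; EF_F = 14+12 = 26
ES_G = 14; EF_G = 14+5 = 19
ES_H = max(EF_E=21, EF_F=26) = 26; EF_H = 26+12 = 38
ES_I = max(EF_A=15, EF_C=7, EF_G=19, EF_H=38) = 38; EF_I = 38+4 = 42
Expected project duration μ = 42 days. Critical path: B → F → H → I.

Variance along critical path = 4.000 + 0.444 + 0.444 + 0.444 = 5.333; σ = √5.333 = 2.309 days.
Z = (44 − 42) / 2.309 = 0.866
P(T ≤ 44) = Φ(0.866) ≈ 0.807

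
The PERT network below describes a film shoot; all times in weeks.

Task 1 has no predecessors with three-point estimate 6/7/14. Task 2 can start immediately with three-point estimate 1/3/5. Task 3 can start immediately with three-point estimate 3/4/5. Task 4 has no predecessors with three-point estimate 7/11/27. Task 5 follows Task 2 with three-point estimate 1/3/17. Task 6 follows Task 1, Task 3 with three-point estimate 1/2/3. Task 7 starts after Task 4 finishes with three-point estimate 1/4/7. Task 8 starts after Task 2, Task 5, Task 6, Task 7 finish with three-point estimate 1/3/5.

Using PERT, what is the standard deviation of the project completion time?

3.54 weeks

te_Task 1 = (6 + 4·7 + 14)/6 = 48/6 = 8; σ²_Task 1 = ((14−6)/6)² = 1.778
te_Task 2 = (1 + 4·3 + 5)/6 = 18/6 = 3; σ²_Task 2 = ((5−1)/6)² = 0.444
te_Task 3 = (3 + 4·4 + 5)/6 = 24/6 = 4; σ²_Task 3 = ((5−3)/6)² = 0.111
te_Task 4 = (7 + 4·11 + 27)/6 = 78/6 = 13; σ²_Task 4 = ((27−7)/6)² = 11.111
te_Task 5 = (1 + 4·3 + 17)/6 = 30/6 = 5; σ²_Task 5 = ((17−1)/6)² = 7.111
te_Task 6 = (1 + 4·2 + 3)/6 = 12/6 = 2; σ²_Task 6 = ((3−1)/6)² = 0.111
te_Task 7 = (1 + 4·4 + 7)/6 = 24/6 = 4; σ²_Task 7 = ((7−1)/6)² = 1.000
te_Task 8 = (1 + 4·3 + 5)/6 = 18/6 = 3; σ²_Task 8 = ((5−1)/6)² = 0.444

Forward pass:
ES_Task 1 = 0; EF_Task 1 = 8
ES_Task 2 = 0; EF_Task 2 = 3
ES_Task 3 = 0; EF_Task 3 = 4
ES_Task 4 = 0; EF_Task 4 = 13
ES_Task 5 = 3; EF_Task 5 = 3+5 = 8
ES_Task 6 = max(EF_Task 1=8, EF_Task 3=4) = 8; EF_Task 6 = 8+2 = 10
ES_Task 7 = 13; EF_Task 7 = 13+4 = 17
ES_Task 8 = max(EF_Task 2=3, EF_Task 5=8, EF_Task 6=10, EF_Task 7=17) = 17; EF_Task 8 = 17+3 = 20
Expected project duration μ = 20 weeks. Critical path: Task 4 → Task 7 → Task 8.

Variance along critical path = 11.111 + 1.000 + 0.444 = 12.556
σ = √12.556 = 3.543 weeks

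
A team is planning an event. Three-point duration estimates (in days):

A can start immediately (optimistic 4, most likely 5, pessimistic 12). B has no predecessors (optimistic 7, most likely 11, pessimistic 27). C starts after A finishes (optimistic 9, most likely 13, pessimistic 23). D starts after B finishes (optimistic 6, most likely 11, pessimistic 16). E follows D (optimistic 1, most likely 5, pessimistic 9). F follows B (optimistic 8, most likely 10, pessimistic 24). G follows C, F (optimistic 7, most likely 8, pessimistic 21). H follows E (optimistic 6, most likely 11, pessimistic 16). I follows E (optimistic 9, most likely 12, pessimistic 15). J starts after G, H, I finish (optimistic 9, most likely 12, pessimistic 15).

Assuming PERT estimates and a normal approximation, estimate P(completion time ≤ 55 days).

0.683

te_A = (4 + 4·5 + 12)/6 = 36/6 = 6; σ²_A = ((12−4)/6)² = 1.778
te_B = (7 + 4·11 + 27)/6 = 78/6 = 13; σ²_B = ((27−7)/6)² = 11.111
te_C = (9 + 4·13 + 23)/6 = 84/6 = 14; σ²_C = ((23−9)/6)² = 5.444
te_D = (6 + 4·11 + 16)/6 = 66/6 = 11; σ²_D = ((16−6)/6)² = 2.778
te_E = (1 + 4·5 + 9)/6 = 30/6 = 5; σ²_E = ((9−1)/6)² = 1.778
te_F = (8 + 4·10 + 24)/6 = 72/6 = 12; σ²_F = ((24−8)/6)² = 7.111
te_G = (7 + 4·8 + 21)/6 = 60/6 = 10; σ²_G = ((21−7)/6)² = 5.444
te_H = (6 + 4·11 + 16)/6 = 66/6 = 11; σ²_H = ((16−6)/6)² = 2.778
te_I = (9 + 4·12 + 15)/6 = 72/6 = 12; σ²_I = ((15−9)/6)² = 1.000
te_J = (9 + 4·12 + 15)/6 = 72/6 = 12; σ²_J = ((15−9)/6)² = 1.000

Forward pass:
ES_A = 0; EF_A = 6
ES_B = 0; EF_B = 13
ES_C = 6; EF_C = 6+14 = 20
ES_D = 13; EF_D = 13+11 = 24
ES_E = 24; EF_E = 24+5 = 29
ES_F = 13; EF_F = 13+12 = 25
ES_G = max(EF_C=20, EF_F=25) = 25; EF_G = 25+10 = 35
ES_H = 29; EF_H = 29+11 = 40
ES_I = 29; EF_I = 29+12 = 41
ES_J = max(EF_G=35, EF_H=40, EF_I=41) = 41; EF_J = 41+12 = 53
Expected project duration μ = 53 days. Critical path: B → D → E → I → J.

Variance along critical path = 11.111 + 2.778 + 1.778 + 1.000 + 1.000 = 17.667; σ = √17.667 = 4.203 days.
Z = (55 − 53) / 4.203 = 0.476
P(T ≤ 55) = Φ(0.476) ≈ 0.683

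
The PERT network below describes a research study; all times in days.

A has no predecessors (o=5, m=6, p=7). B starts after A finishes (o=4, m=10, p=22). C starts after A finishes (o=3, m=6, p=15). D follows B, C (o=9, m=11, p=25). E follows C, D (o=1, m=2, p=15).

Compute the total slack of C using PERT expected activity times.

te_A = (5 + 4·6 + 7)/6 = 36/6 = 6
te_B = (4 + 4·10 + 22)/6 = 66/6 = 11
te_C = (3 + 4·6 + 15)/6 = 42/6 = 7
te_D = (9 + 4·11 + 25)/6 = 78/6 = 13
te_E = (1 + 4·2 + 15)/6 = 24/6 = 4

Forward pass:
ES_A = 0; EF_A = 6
ES_B = 6; EF_B = 6+11 = 17
ES_C = 6; EF_C = 6+7 = 13
ES_D = max(EF_B=17, EF_C=13) = 17; EF_D = 17+13 = 30
ES_E = max(EF_C=13, EF_D=30) = 30; EF_E = 30+4 = 34
Expected project duration μ = 34 days. Critical path: A → B → D → E.

Backward pass:
LF_E = 34; LS_E = 34−4 = 30
LF_D = LS_E = 30; LS_D = 30−13 = 17
LF_C = min(LS_D=17, LS_E=30) = 17; LS_C = 17−7 = 10
LF_B = LS_D = 17; LS_B = 17−11 = 6
LF_A = min(LS_B=6, LS_C=10) = 6; LS_A = 6−6 = 0
Slack_C = LS_C − ES_C = 10 − 6 = 4

4 days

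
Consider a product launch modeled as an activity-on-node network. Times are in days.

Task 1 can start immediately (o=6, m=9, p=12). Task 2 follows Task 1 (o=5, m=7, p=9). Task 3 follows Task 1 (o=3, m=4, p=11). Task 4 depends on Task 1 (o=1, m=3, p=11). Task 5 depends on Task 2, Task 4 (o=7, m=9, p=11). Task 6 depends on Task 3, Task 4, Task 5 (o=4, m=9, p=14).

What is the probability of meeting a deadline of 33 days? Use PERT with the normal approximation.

te_Task 1 = (6 + 4·9 + 12)/6 = 54/6 = 9; σ²_Task 1 = ((12−6)/6)² = 1.000
te_Task 2 = (5 + 4·7 + 9)/6 = 42/6 = 7; σ²_Task 2 = ((9−5)/6)² = 0.444
te_Task 3 = (3 + 4·4 + 11)/6 = 30/6 = 5; σ²_Task 3 = ((11−3)/6)² = 1.778
te_Task 4 = (1 + 4·3 + 11)/6 = 24/6 = 4; σ²_Task 4 = ((11−1)/6)² = 2.778
te_Task 5 = (7 + 4·9 + 11)/6 = 54/6 = 9; σ²_Task 5 = ((11−7)/6)² = 0.444
te_Task 6 = (4 + 4·9 + 14)/6 = 54/6 = 9; σ²_Task 6 = ((14−4)/6)² = 2.778

Forward pass:
ES_Task 1 = 0; EF_Task 1 = 9
ES_Task 2 = 9; EF_Task 2 = 9+7 = 16
ES_Task 3 = 9; EF_Task 3 = 9+5 = 14
ES_Task 4 = 9; EF_Task 4 = 9+4 = 13
ES_Task 5 = max(EF_Task 2=16, EF_Task 4=13) = 16; EF_Task 5 = 16+9 = 25
ES_Task 6 = max(EF_Task 3=14, EF_Task 4=13, EF_Task 5=25) = 25; EF_Task 6 = 25+9 = 34
Expected project duration μ = 34 days. Critical path: Task 1 → Task 2 → Task 5 → Task 6.

Variance along critical path = 1.000 + 0.444 + 0.444 + 2.778 = 4.667; σ = √4.667 = 2.160 days.
Z = (33 − 34) / 2.160 = -0.463
P(T ≤ 33) = Φ(-0.463) ≈ 0.322

0.322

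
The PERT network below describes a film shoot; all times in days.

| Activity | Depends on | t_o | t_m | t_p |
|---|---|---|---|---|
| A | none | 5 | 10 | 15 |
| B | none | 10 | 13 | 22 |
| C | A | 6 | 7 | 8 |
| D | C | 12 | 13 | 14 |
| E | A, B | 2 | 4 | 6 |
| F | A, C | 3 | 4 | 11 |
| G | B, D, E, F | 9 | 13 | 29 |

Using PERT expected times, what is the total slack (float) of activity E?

12 days

te_A = (5 + 4·10 + 15)/6 = 60/6 = 10
te_B = (10 + 4·13 + 22)/6 = 84/6 = 14
te_C = (6 + 4·7 + 8)/6 = 42/6 = 7
te_D = (12 + 4·13 + 14)/6 = 78/6 = 13
te_E = (2 + 4·4 + 6)/6 = 24/6 = 4
te_F = (3 + 4·4 + 11)/6 = 30/6 = 5
te_G = (9 + 4·13 + 29)/6 = 90/6 = 15

Forward pass:
ES_A = 0; EF_A = 10
ES_B = 0; EF_B = 14
ES_C = 10; EF_C = 10+7 = 17
ES_D = 17; EF_D = 17+13 = 30
ES_E = max(EF_A=10, EF_B=14) = 14; EF_E = 14+4 = 18
ES_F = max(EF_A=10, EF_C=17) = 17; EF_F = 17+5 = 22
ES_G = max(EF_B=14, EF_D=30, EF_E=18, EF_F=22) = 30; EF_G = 30+15 = 45
Expected project duration μ = 45 days. Critical path: A → C → D → G.

Backward pass:
LF_G = 45; LS_G = 45−15 = 30
LF_F = LS_G = 30; LS_F = 30−5 = 25
LF_E = LS_G = 30; LS_E = 30−4 = 26
LF_D = LS_G = 30; LS_D = 30−13 = 17
LF_C = min(LS_D=17, LS_F=25) = 17; LS_C = 17−7 = 10
LF_B = min(LS_E=26, LS_G=30) = 26; LS_B = 26−14 = 12
LF_A = min(LS_C=10, LS_E=26, LS_F=25) = 10; LS_A = 10−10 = 0
Slack_E = LS_E − ES_E = 26 − 14 = 12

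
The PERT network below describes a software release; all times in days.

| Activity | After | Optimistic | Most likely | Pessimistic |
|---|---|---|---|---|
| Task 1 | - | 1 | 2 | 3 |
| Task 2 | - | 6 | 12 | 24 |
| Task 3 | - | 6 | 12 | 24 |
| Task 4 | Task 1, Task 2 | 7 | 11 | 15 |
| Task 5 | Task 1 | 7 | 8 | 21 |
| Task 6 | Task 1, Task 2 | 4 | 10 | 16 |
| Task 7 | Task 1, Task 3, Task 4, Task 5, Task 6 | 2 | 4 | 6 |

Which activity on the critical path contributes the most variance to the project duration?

Task 2

te_Task 1 = (1 + 4·2 + 3)/6 = 12/6 = 2; σ²_Task 1 = ((3−1)/6)² = 0.111
te_Task 2 = (6 + 4·12 + 24)/6 = 78/6 = 13; σ²_Task 2 = ((24−6)/6)² = 9.000
te_Task 3 = (6 + 4·12 + 24)/6 = 78/6 = 13; σ²_Task 3 = ((24−6)/6)² = 9.000
te_Task 4 = (7 + 4·11 + 15)/6 = 66/6 = 11; σ²_Task 4 = ((15−7)/6)² = 1.778
te_Task 5 = (7 + 4·8 + 21)/6 = 60/6 = 10; σ²_Task 5 = ((21−7)/6)² = 5.444
te_Task 6 = (4 + 4·10 + 16)/6 = 60/6 = 10; σ²_Task 6 = ((16−4)/6)² = 4.000
te_Task 7 = (2 + 4·4 + 6)/6 = 24/6 = 4; σ²_Task 7 = ((6−2)/6)² = 0.444

Forward pass:
ES_Task 1 = 0; EF_Task 1 = 2
ES_Task 2 = 0; EF_Task 2 = 13
ES_Task 3 = 0; EF_Task 3 = 13
ES_Task 4 = max(EF_Task 1=2, EF_Task 2=13) = 13; EF_Task 4 = 13+11 = 24
ES_Task 5 = 2; EF_Task 5 = 2+10 = 12
ES_Task 6 = max(EF_Task 1=2, EF_Task 2=13) = 13; EF_Task 6 = 13+10 = 23
ES_Task 7 = max(EF_Task 1=2, EF_Task 3=13, EF_Task 4=24, EF_Task 5=12, EF_Task 6=23) = 24; EF_Task 7 = 24+4 = 28
Expected project duration μ = 28 days. Critical path: Task 2 → Task 4 → Task 7.

Variances on critical path: σ²_Task 2=9.000, σ²_Task 4=1.778, σ²_Task 7=0.444.
Largest is σ²_Task 2 = 9.000.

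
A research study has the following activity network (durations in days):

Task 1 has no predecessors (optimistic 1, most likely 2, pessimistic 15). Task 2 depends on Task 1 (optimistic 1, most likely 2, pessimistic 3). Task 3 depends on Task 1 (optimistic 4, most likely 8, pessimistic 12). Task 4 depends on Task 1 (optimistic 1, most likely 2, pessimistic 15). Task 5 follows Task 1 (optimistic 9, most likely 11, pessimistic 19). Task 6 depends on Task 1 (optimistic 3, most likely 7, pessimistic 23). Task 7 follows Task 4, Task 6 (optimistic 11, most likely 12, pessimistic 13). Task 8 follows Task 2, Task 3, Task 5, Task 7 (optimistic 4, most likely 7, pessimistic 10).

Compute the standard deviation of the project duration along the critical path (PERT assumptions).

4.20 days

te_Task 1 = (1 + 4·2 + 15)/6 = 24/6 = 4; σ²_Task 1 = ((15−1)/6)² = 5.444
te_Task 2 = (1 + 4·2 + 3)/6 = 12/6 = 2; σ²_Task 2 = ((3−1)/6)² = 0.111
te_Task 3 = (4 + 4·8 + 12)/6 = 48/6 = 8; σ²_Task 3 = ((12−4)/6)² = 1.778
te_Task 4 = (1 + 4·2 + 15)/6 = 24/6 = 4; σ²_Task 4 = ((15−1)/6)² = 5.444
te_Task 5 = (9 + 4·11 + 19)/6 = 72/6 = 12; σ²_Task 5 = ((19−9)/6)² = 2.778
te_Task 6 = (3 + 4·7 + 23)/6 = 54/6 = 9; σ²_Task 6 = ((23−3)/6)² = 11.111
te_Task 7 = (11 + 4·12 + 13)/6 = 72/6 = 12; σ²_Task 7 = ((13−11)/6)² = 0.111
te_Task 8 = (4 + 4·7 + 10)/6 = 42/6 = 7; σ²_Task 8 = ((10−4)/6)² = 1.000

Forward pass:
ES_Task 1 = 0; EF_Task 1 = 4
ES_Task 2 = 4; EF_Task 2 = 4+2 = 6
ES_Task 3 = 4; EF_Task 3 = 4+8 = 12
ES_Task 4 = 4; EF_Task 4 = 4+4 = 8
ES_Task 5 = 4; EF_Task 5 = 4+12 = 16
ES_Task 6 = 4; EF_Task 6 = 4+9 = 13
ES_Task 7 = max(EF_Task 4=8, EF_Task 6=13) = 13; EF_Task 7 = 13+12 = 25
ES_Task 8 = max(EF_Task 2=6, EF_Task 3=12, EF_Task 5=16, EF_Task 7=25) = 25; EF_Task 8 = 25+7 = 32
Expected project duration μ = 32 days. Critical path: Task 1 → Task 6 → Task 7 → Task 8.

Variance along critical path = 5.444 + 11.111 + 0.111 + 1.000 = 17.667
σ = √17.667 = 4.203 days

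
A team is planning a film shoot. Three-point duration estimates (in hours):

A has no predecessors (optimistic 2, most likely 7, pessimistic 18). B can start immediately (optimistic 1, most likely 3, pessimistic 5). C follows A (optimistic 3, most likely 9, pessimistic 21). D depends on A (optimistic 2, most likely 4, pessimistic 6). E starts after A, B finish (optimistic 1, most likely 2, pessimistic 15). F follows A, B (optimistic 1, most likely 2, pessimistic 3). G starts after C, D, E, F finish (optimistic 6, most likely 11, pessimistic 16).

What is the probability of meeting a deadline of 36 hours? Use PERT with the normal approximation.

0.946

te_A = (2 + 4·7 + 18)/6 = 48/6 = 8; σ²_A = ((18−2)/6)² = 7.111
te_B = (1 + 4·3 + 5)/6 = 18/6 = 3; σ²_B = ((5−1)/6)² = 0.444
te_C = (3 + 4·9 + 21)/6 = 60/6 = 10; σ²_C = ((21−3)/6)² = 9.000
te_D = (2 + 4·4 + 6)/6 = 24/6 = 4; σ²_D = ((6−2)/6)² = 0.444
te_E = (1 + 4·2 + 15)/6 = 24/6 = 4; σ²_E = ((15−1)/6)² = 5.444
te_F = (1 + 4·2 + 3)/6 = 12/6 = 2; σ²_F = ((3−1)/6)² = 0.111
te_G = (6 + 4·11 + 16)/6 = 66/6 = 11; σ²_G = ((16−6)/6)² = 2.778

Forward pass:
ES_A = 0; EF_A = 8
ES_B = 0; EF_B = 3
ES_C = 8; EF_C = 8+10 = 18
ES_D = 8; EF_D = 8+4 = 12
ES_E = max(EF_A=8, EF_B=3) = 8; EF_E = 8+4 = 12
ES_F = max(EF_A=8, EF_B=3) = 8; EF_F = 8+2 = 10
ES_G = max(EF_C=18, EF_D=12, EF_E=12, EF_F=10) = 18; EF_G = 18+11 = 29
Expected project duration μ = 29 hours. Critical path: A → C → G.

Variance along critical path = 7.111 + 9.000 + 2.778 = 18.889; σ = √18.889 = 4.346 hours.
Z = (36 − 29) / 4.346 = 1.611
P(T ≤ 36) = Φ(1.611) ≈ 0.946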